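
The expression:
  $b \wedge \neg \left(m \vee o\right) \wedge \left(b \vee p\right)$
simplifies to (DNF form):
$b \wedge \neg m \wedge \neg o$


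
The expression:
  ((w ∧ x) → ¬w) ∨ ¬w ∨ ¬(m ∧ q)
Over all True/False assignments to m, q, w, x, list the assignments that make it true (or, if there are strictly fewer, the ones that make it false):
is false only for:
  m=True, q=True, w=True, x=True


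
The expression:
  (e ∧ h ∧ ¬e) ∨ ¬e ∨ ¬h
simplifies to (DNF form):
¬e ∨ ¬h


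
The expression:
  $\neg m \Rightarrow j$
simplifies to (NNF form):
$j \vee m$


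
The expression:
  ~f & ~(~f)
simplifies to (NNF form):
False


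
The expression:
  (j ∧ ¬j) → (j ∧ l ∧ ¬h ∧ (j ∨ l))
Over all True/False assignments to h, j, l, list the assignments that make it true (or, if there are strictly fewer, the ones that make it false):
is always true.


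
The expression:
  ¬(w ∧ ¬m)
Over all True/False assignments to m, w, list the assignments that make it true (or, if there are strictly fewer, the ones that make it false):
is false only for:
  m=False, w=True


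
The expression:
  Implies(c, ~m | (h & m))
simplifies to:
h | ~c | ~m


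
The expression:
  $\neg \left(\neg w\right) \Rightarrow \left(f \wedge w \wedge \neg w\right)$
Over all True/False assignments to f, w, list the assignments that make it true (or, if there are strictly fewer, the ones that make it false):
is true only for:
  f=False, w=False;
  f=True, w=False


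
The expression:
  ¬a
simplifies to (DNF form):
¬a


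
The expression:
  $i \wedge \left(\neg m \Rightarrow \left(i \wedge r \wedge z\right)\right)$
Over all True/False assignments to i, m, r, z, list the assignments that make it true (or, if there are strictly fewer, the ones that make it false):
is true only for:
  i=True, m=False, r=True, z=True;
  i=True, m=True, r=False, z=False;
  i=True, m=True, r=False, z=True;
  i=True, m=True, r=True, z=False;
  i=True, m=True, r=True, z=True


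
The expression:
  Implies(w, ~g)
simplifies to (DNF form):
~g | ~w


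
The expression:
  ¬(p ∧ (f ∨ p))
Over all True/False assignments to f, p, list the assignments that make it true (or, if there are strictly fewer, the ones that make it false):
is true only for:
  f=False, p=False;
  f=True, p=False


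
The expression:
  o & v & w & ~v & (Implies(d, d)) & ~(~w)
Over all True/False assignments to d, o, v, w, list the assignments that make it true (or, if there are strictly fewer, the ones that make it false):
is never true.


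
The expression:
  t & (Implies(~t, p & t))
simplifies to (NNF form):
t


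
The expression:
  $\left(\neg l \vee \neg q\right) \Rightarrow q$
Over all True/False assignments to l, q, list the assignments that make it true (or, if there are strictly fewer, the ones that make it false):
is true only for:
  l=False, q=True;
  l=True, q=True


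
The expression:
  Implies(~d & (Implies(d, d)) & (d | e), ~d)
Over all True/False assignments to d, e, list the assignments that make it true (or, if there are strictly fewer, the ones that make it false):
is always true.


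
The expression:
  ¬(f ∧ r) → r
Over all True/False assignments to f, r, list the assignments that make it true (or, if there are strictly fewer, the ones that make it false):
is true only for:
  f=False, r=True;
  f=True, r=True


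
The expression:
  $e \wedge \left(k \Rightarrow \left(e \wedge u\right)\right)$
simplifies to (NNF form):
$e \wedge \left(u \vee \neg k\right)$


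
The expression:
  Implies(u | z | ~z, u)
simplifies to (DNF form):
u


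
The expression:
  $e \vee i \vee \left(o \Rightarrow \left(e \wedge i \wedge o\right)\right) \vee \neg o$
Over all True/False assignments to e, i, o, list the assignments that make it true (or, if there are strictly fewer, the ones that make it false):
is false only for:
  e=False, i=False, o=True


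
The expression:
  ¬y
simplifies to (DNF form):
¬y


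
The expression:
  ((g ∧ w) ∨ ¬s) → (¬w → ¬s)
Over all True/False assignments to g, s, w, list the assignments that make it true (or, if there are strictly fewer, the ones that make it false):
is always true.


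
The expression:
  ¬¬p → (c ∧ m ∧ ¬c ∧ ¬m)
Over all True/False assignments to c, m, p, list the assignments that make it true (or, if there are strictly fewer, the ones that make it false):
is true only for:
  c=False, m=False, p=False;
  c=False, m=True, p=False;
  c=True, m=False, p=False;
  c=True, m=True, p=False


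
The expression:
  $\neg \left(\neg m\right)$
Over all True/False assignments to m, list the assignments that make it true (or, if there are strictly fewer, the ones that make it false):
is true only for:
  m=True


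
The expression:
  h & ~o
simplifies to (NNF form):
h & ~o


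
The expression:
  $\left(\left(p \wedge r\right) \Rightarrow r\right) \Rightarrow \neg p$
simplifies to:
$\neg p$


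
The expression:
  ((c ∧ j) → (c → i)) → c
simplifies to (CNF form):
c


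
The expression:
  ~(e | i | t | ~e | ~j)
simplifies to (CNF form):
False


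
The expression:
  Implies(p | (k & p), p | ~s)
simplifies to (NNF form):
True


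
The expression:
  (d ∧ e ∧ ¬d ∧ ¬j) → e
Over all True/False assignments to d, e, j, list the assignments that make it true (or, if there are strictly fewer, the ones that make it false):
is always true.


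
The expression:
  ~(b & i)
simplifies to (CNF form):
~b | ~i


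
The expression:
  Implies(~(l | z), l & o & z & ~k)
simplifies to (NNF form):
l | z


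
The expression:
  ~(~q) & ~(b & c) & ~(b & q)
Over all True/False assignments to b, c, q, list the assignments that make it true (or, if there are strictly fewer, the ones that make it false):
is true only for:
  b=False, c=False, q=True;
  b=False, c=True, q=True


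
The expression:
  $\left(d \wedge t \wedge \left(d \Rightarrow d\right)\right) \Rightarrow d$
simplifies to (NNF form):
$\text{True}$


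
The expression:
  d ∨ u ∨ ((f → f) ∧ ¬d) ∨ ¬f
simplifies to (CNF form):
True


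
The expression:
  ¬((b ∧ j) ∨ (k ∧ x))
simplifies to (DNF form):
(¬b ∧ ¬k) ∨ (¬b ∧ ¬x) ∨ (¬j ∧ ¬k) ∨ (¬j ∧ ¬x)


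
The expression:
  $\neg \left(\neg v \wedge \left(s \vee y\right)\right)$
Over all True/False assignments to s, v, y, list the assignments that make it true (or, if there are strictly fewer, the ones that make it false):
is false only for:
  s=False, v=False, y=True;
  s=True, v=False, y=False;
  s=True, v=False, y=True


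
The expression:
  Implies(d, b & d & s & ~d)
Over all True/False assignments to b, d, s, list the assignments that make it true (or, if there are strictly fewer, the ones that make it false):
is true only for:
  b=False, d=False, s=False;
  b=False, d=False, s=True;
  b=True, d=False, s=False;
  b=True, d=False, s=True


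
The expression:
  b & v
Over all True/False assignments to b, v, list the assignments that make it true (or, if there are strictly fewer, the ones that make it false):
is true only for:
  b=True, v=True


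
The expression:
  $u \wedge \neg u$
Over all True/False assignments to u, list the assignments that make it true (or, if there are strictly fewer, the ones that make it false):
is never true.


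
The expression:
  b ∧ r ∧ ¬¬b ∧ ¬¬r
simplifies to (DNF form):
b ∧ r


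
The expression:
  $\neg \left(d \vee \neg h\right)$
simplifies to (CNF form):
$h \wedge \neg d$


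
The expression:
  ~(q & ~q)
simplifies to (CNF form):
True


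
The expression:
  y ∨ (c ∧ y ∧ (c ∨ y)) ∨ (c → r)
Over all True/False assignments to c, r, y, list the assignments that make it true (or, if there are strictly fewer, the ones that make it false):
is false only for:
  c=True, r=False, y=False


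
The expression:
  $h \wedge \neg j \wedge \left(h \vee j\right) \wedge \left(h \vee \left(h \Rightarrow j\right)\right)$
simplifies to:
$h \wedge \neg j$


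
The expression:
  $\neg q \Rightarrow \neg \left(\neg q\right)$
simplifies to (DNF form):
$q$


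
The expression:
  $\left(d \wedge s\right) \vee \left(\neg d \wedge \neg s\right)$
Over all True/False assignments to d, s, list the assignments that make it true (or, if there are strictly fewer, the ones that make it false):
is true only for:
  d=False, s=False;
  d=True, s=True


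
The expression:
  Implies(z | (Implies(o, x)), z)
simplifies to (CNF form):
(o | z) & (z | ~x)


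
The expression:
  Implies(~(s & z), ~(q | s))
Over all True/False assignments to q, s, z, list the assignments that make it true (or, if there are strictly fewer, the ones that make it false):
is true only for:
  q=False, s=False, z=False;
  q=False, s=False, z=True;
  q=False, s=True, z=True;
  q=True, s=True, z=True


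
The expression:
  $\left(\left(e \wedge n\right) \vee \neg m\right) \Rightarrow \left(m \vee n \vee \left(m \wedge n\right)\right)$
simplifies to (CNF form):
$m \vee n$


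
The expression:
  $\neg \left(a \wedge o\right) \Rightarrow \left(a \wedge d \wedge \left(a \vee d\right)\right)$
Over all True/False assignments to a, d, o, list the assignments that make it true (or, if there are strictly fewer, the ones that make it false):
is true only for:
  a=True, d=False, o=True;
  a=True, d=True, o=False;
  a=True, d=True, o=True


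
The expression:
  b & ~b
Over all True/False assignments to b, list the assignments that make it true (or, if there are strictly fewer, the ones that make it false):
is never true.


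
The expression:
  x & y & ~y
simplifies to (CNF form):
False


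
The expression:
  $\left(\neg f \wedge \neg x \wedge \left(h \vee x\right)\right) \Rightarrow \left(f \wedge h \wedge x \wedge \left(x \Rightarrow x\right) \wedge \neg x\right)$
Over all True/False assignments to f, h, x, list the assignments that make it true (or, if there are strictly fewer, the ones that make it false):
is false only for:
  f=False, h=True, x=False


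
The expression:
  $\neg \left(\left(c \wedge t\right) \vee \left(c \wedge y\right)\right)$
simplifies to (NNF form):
$\left(\neg t \wedge \neg y\right) \vee \neg c$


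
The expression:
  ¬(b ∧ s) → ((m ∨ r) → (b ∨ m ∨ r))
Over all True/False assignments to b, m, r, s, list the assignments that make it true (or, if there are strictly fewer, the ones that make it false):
is always true.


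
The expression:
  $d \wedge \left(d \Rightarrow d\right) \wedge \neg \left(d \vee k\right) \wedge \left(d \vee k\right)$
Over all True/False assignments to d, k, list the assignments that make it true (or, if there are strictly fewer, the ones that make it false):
is never true.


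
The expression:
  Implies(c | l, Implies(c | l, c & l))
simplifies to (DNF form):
(c & l) | (~c & ~l)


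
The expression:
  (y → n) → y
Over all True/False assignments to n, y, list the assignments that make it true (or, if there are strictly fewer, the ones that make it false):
is true only for:
  n=False, y=True;
  n=True, y=True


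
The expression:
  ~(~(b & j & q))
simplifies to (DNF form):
b & j & q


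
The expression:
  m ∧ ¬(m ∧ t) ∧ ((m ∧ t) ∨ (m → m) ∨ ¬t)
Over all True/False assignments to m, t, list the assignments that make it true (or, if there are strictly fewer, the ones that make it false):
is true only for:
  m=True, t=False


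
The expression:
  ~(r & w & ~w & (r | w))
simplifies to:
True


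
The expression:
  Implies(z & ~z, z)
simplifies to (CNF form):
True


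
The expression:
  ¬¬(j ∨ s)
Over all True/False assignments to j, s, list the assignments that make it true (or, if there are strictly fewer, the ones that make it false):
is false only for:
  j=False, s=False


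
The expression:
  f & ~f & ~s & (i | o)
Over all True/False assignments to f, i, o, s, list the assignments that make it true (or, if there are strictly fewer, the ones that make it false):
is never true.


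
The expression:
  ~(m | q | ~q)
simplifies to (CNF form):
False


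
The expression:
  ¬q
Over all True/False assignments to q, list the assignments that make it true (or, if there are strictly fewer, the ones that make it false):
is true only for:
  q=False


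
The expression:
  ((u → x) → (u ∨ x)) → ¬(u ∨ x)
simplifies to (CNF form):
¬u ∧ ¬x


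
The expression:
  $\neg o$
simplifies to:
$\neg o$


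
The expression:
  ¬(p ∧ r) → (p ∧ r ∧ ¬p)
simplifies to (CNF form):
p ∧ r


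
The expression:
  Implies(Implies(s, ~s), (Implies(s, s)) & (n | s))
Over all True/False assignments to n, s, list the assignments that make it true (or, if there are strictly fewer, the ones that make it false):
is false only for:
  n=False, s=False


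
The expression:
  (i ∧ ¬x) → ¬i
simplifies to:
x ∨ ¬i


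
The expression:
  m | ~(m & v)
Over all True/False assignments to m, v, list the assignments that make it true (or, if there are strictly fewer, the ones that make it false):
is always true.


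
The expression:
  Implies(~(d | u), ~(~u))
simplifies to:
d | u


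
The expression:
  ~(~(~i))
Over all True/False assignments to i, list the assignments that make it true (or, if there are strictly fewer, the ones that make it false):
is true only for:
  i=False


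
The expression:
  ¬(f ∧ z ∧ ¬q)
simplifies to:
q ∨ ¬f ∨ ¬z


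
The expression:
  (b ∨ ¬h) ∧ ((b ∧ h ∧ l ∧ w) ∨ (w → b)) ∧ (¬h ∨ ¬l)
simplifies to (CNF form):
(b ∨ ¬h) ∧ (b ∨ ¬w) ∧ (¬h ∨ ¬l)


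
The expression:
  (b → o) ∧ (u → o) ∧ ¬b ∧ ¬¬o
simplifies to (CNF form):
o ∧ ¬b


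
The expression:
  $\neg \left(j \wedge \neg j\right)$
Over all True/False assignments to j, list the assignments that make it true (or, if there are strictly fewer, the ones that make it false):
is always true.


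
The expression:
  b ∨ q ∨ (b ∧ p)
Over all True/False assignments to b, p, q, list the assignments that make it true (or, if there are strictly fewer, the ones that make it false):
is false only for:
  b=False, p=False, q=False;
  b=False, p=True, q=False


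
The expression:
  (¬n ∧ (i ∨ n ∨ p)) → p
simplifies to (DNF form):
n ∨ p ∨ ¬i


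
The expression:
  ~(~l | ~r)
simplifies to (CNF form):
l & r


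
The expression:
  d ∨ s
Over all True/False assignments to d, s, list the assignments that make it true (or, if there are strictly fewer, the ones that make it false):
is false only for:
  d=False, s=False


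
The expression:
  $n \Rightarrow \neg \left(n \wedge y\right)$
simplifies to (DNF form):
$\neg n \vee \neg y$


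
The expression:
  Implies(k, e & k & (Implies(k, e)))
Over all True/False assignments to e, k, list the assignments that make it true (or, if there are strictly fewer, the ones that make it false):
is false only for:
  e=False, k=True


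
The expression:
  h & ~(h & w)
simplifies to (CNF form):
h & ~w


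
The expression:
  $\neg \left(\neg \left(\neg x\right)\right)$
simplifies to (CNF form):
$\neg x$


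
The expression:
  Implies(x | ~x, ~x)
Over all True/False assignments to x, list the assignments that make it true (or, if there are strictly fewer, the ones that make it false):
is true only for:
  x=False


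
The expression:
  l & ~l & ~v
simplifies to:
False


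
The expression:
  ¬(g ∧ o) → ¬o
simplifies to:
g ∨ ¬o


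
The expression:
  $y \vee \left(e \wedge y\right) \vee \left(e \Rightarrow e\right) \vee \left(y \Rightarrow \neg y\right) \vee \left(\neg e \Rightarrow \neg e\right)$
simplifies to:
$\text{True}$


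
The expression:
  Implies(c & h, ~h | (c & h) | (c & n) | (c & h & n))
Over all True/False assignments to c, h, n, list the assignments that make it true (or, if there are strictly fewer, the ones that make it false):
is always true.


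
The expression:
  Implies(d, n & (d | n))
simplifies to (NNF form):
n | ~d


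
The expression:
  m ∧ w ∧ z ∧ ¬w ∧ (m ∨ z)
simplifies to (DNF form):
False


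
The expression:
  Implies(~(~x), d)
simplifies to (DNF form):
d | ~x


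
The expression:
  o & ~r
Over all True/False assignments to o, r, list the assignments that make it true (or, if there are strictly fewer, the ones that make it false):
is true only for:
  o=True, r=False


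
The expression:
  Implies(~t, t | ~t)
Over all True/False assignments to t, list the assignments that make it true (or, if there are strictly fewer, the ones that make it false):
is always true.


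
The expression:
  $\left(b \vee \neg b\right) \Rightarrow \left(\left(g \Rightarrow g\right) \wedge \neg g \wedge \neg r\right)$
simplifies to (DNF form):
$\neg g \wedge \neg r$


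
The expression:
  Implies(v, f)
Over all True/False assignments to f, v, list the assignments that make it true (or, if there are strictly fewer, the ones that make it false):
is false only for:
  f=False, v=True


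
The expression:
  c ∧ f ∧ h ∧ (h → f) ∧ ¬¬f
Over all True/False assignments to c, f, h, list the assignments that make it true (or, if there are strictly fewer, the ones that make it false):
is true only for:
  c=True, f=True, h=True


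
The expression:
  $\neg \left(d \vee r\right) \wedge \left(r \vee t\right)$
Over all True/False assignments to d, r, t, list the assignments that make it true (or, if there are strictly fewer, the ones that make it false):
is true only for:
  d=False, r=False, t=True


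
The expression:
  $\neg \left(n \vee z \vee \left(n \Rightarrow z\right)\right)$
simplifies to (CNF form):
$\text{False}$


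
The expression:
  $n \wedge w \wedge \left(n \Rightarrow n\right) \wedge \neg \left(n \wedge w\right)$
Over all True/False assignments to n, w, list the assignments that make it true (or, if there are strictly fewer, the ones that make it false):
is never true.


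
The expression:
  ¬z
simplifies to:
¬z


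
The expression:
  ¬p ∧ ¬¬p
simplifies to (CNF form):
False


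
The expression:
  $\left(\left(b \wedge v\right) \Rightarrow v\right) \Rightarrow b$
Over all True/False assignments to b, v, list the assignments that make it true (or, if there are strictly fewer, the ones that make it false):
is true only for:
  b=True, v=False;
  b=True, v=True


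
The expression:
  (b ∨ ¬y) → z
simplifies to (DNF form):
z ∨ (y ∧ ¬b)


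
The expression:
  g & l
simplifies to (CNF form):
g & l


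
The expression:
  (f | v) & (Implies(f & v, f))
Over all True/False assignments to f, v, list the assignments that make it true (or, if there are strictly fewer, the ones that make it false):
is false only for:
  f=False, v=False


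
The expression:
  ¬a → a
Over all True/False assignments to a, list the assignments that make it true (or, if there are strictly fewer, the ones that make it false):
is true only for:
  a=True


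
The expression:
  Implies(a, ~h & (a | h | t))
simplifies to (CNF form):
~a | ~h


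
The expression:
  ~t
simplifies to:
~t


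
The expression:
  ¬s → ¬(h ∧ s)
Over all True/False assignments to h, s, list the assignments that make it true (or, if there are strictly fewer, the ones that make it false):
is always true.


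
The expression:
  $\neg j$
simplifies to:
$\neg j$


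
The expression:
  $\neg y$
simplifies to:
$\neg y$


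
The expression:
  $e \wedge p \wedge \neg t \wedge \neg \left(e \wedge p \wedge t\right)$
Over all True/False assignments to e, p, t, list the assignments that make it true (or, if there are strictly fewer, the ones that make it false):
is true only for:
  e=True, p=True, t=False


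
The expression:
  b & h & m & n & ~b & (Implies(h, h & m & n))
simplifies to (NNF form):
False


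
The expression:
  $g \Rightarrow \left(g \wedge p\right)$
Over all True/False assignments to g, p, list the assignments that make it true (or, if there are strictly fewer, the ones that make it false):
is false only for:
  g=True, p=False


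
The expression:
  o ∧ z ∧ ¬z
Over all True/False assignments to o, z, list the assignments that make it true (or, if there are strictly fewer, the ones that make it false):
is never true.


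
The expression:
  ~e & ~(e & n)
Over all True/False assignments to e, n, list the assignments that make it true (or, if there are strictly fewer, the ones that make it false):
is true only for:
  e=False, n=False;
  e=False, n=True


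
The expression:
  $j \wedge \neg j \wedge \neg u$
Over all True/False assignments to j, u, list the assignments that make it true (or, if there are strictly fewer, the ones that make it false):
is never true.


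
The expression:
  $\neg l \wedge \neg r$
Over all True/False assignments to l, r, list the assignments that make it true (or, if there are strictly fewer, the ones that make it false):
is true only for:
  l=False, r=False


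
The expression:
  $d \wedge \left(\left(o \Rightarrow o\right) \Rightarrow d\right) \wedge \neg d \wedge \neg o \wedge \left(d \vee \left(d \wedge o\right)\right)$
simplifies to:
$\text{False}$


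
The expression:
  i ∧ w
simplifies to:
i ∧ w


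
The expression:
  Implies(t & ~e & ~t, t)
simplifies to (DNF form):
True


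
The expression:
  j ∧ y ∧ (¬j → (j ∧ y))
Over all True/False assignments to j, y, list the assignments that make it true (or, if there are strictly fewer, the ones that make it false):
is true only for:
  j=True, y=True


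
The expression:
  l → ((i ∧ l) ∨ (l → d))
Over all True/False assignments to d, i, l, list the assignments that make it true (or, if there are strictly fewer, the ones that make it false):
is false only for:
  d=False, i=False, l=True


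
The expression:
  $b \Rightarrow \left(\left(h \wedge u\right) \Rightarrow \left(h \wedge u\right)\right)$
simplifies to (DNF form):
$\text{True}$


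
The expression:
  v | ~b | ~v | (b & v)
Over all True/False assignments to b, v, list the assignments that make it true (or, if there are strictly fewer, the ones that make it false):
is always true.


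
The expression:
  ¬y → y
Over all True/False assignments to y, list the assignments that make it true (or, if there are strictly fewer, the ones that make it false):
is true only for:
  y=True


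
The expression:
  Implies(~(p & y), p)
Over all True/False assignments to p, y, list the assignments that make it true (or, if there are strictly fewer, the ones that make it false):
is true only for:
  p=True, y=False;
  p=True, y=True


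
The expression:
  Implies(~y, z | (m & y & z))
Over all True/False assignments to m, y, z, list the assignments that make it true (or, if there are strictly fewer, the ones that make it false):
is false only for:
  m=False, y=False, z=False;
  m=True, y=False, z=False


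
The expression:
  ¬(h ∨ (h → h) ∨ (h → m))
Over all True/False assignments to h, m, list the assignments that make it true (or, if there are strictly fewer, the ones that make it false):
is never true.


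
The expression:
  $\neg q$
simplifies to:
$\neg q$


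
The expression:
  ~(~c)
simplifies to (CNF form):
c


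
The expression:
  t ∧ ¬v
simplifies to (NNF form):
t ∧ ¬v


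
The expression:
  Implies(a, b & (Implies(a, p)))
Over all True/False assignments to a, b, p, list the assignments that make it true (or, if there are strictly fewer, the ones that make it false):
is false only for:
  a=True, b=False, p=False;
  a=True, b=False, p=True;
  a=True, b=True, p=False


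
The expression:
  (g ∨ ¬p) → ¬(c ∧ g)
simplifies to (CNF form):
¬c ∨ ¬g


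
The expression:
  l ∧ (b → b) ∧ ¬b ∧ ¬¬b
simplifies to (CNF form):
False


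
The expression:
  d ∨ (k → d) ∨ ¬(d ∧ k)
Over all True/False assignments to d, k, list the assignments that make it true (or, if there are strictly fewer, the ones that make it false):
is always true.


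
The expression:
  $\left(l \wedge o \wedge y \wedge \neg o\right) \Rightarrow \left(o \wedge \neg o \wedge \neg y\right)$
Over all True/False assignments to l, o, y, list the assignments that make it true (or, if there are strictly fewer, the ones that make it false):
is always true.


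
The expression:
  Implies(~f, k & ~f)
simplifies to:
f | k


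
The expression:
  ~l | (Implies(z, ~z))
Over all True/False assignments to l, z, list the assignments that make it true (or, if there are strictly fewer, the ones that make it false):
is false only for:
  l=True, z=True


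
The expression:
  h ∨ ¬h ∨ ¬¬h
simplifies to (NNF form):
True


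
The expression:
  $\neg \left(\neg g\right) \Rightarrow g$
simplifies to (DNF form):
$\text{True}$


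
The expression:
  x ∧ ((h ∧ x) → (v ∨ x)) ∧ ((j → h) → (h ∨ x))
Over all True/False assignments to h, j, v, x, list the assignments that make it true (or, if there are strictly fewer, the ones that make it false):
is true only for:
  h=False, j=False, v=False, x=True;
  h=False, j=False, v=True, x=True;
  h=False, j=True, v=False, x=True;
  h=False, j=True, v=True, x=True;
  h=True, j=False, v=False, x=True;
  h=True, j=False, v=True, x=True;
  h=True, j=True, v=False, x=True;
  h=True, j=True, v=True, x=True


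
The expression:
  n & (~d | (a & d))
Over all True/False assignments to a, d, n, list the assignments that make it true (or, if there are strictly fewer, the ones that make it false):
is true only for:
  a=False, d=False, n=True;
  a=True, d=False, n=True;
  a=True, d=True, n=True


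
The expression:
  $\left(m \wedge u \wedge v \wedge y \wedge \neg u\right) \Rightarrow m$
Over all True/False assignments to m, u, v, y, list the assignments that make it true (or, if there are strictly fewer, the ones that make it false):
is always true.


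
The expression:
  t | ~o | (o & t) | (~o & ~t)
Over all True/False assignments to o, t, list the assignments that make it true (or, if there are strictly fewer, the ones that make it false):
is false only for:
  o=True, t=False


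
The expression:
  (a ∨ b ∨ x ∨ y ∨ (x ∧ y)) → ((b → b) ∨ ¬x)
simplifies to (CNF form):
True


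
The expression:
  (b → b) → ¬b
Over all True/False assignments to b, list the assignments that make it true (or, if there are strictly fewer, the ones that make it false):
is true only for:
  b=False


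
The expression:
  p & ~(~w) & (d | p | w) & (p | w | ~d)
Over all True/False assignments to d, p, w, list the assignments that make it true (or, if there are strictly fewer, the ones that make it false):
is true only for:
  d=False, p=True, w=True;
  d=True, p=True, w=True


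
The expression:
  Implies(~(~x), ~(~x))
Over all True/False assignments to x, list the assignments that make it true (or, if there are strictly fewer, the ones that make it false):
is always true.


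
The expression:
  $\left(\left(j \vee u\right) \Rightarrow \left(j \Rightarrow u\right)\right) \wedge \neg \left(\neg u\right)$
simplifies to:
$u$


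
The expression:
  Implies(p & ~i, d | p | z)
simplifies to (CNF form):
True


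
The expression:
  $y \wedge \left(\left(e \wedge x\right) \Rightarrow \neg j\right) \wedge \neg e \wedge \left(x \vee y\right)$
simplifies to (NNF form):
$y \wedge \neg e$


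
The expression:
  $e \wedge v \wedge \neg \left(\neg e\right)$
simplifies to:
$e \wedge v$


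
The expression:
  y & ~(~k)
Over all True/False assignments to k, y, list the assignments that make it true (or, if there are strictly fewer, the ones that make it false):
is true only for:
  k=True, y=True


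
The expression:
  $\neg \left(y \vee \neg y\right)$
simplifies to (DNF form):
$\text{False}$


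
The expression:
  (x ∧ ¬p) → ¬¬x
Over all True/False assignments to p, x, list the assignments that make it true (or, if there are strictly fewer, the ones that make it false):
is always true.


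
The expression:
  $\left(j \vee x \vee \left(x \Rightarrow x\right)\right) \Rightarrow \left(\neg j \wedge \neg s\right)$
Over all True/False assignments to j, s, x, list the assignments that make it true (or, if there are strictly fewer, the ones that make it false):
is true only for:
  j=False, s=False, x=False;
  j=False, s=False, x=True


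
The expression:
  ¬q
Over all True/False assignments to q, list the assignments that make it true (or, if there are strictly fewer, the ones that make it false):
is true only for:
  q=False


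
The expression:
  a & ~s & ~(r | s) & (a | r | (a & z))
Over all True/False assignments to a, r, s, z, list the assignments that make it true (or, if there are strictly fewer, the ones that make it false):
is true only for:
  a=True, r=False, s=False, z=False;
  a=True, r=False, s=False, z=True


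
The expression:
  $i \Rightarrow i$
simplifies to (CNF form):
$\text{True}$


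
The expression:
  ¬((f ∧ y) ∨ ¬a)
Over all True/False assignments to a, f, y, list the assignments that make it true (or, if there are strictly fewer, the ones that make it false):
is true only for:
  a=True, f=False, y=False;
  a=True, f=False, y=True;
  a=True, f=True, y=False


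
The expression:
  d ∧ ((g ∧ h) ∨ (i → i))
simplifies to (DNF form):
d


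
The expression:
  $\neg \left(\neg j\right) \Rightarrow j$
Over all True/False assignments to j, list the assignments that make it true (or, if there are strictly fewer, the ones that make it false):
is always true.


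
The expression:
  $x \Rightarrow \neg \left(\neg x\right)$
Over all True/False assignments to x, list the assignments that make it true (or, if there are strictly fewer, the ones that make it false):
is always true.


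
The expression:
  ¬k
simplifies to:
¬k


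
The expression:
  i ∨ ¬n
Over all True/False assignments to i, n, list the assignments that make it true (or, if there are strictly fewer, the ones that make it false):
is false only for:
  i=False, n=True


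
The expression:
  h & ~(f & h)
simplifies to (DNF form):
h & ~f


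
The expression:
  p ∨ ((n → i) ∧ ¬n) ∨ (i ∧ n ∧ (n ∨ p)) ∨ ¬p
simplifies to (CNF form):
True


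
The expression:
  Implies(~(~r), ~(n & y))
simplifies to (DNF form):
~n | ~r | ~y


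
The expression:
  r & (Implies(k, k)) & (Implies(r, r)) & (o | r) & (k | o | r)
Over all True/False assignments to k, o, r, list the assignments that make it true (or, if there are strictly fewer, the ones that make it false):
is true only for:
  k=False, o=False, r=True;
  k=False, o=True, r=True;
  k=True, o=False, r=True;
  k=True, o=True, r=True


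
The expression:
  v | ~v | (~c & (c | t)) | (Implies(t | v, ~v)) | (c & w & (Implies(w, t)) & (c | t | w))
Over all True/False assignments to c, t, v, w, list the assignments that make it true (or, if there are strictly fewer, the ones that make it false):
is always true.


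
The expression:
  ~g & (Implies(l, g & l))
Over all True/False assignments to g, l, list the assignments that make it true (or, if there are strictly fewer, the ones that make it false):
is true only for:
  g=False, l=False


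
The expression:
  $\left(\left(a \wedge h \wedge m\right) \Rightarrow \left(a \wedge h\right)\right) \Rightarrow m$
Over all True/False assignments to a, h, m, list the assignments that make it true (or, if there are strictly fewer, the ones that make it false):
is true only for:
  a=False, h=False, m=True;
  a=False, h=True, m=True;
  a=True, h=False, m=True;
  a=True, h=True, m=True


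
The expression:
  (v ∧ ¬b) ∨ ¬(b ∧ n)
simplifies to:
¬b ∨ ¬n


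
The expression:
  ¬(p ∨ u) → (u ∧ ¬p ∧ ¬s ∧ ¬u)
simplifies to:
p ∨ u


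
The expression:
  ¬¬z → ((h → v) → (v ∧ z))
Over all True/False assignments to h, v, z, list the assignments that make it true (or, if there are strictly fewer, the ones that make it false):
is false only for:
  h=False, v=False, z=True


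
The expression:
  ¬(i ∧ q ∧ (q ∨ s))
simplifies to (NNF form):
¬i ∨ ¬q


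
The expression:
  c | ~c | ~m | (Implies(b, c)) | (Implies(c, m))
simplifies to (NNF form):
True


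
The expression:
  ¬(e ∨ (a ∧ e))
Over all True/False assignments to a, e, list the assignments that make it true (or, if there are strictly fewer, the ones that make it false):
is true only for:
  a=False, e=False;
  a=True, e=False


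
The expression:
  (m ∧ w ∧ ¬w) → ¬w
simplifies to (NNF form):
True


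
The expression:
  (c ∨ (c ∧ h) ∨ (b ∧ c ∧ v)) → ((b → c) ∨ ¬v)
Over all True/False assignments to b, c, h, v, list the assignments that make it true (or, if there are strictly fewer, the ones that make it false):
is always true.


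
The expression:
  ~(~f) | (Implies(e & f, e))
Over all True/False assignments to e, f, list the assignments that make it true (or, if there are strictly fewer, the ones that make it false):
is always true.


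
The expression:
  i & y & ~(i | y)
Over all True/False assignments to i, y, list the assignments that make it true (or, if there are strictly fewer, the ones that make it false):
is never true.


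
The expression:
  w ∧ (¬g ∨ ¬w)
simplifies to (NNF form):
w ∧ ¬g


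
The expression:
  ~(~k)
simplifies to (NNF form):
k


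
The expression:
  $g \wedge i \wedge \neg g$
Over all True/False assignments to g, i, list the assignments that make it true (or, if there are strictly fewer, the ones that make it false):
is never true.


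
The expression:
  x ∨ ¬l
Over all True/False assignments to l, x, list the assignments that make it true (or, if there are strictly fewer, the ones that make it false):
is false only for:
  l=True, x=False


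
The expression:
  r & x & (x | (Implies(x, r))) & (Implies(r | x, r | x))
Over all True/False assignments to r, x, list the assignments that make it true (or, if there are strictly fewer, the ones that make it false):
is true only for:
  r=True, x=True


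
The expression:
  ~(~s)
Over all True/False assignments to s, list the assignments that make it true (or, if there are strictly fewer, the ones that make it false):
is true only for:
  s=True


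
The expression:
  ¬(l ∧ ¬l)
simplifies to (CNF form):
True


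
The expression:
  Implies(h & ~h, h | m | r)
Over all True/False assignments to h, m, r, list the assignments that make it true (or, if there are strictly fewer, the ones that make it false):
is always true.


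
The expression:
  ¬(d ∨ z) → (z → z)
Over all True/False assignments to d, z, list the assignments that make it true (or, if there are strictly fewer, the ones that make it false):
is always true.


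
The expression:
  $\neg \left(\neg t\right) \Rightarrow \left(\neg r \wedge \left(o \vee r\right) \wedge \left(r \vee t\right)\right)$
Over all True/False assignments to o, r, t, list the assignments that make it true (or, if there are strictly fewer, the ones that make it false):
is false only for:
  o=False, r=False, t=True;
  o=False, r=True, t=True;
  o=True, r=True, t=True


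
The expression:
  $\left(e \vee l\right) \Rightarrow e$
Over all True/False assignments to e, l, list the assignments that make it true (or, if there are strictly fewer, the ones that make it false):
is false only for:
  e=False, l=True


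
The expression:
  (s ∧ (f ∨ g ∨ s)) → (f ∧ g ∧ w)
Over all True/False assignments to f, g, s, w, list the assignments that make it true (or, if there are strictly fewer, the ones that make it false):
is false only for:
  f=False, g=False, s=True, w=False;
  f=False, g=False, s=True, w=True;
  f=False, g=True, s=True, w=False;
  f=False, g=True, s=True, w=True;
  f=True, g=False, s=True, w=False;
  f=True, g=False, s=True, w=True;
  f=True, g=True, s=True, w=False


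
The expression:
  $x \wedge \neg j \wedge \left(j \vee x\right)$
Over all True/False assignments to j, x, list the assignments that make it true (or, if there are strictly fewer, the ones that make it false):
is true only for:
  j=False, x=True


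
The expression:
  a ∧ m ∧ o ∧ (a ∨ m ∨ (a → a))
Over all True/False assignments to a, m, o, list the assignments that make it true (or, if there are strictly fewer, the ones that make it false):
is true only for:
  a=True, m=True, o=True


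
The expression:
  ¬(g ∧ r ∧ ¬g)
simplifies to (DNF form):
True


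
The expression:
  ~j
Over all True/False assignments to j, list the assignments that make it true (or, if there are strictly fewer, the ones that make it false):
is true only for:
  j=False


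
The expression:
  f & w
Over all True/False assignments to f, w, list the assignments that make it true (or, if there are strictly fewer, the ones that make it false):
is true only for:
  f=True, w=True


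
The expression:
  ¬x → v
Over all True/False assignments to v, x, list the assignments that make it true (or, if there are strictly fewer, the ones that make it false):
is false only for:
  v=False, x=False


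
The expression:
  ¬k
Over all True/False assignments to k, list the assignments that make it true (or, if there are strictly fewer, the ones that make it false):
is true only for:
  k=False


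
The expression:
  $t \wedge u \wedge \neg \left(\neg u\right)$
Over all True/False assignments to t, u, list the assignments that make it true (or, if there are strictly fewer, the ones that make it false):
is true only for:
  t=True, u=True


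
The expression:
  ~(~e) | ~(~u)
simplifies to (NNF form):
e | u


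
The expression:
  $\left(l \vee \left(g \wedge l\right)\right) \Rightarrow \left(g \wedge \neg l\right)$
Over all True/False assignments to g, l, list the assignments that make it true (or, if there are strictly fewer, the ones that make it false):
is true only for:
  g=False, l=False;
  g=True, l=False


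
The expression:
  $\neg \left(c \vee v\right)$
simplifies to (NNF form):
$\neg c \wedge \neg v$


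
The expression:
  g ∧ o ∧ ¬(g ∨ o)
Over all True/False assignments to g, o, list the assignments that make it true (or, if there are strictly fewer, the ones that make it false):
is never true.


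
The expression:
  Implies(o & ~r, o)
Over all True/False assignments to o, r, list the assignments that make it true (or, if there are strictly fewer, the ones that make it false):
is always true.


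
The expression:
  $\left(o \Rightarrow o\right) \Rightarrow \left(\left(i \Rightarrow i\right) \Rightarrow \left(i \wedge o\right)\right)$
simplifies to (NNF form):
$i \wedge o$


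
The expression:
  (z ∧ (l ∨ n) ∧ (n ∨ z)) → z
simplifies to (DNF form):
True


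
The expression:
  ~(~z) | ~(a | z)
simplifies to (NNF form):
z | ~a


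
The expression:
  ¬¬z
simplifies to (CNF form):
z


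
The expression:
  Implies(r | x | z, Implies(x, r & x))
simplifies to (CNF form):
r | ~x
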